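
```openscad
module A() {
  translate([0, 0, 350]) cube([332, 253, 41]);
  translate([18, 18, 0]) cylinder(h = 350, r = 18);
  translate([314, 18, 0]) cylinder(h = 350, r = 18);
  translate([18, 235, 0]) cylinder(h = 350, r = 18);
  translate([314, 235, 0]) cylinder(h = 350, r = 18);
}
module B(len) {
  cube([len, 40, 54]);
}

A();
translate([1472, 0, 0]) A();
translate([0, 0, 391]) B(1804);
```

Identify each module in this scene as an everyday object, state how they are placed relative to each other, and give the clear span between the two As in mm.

A is a stool. B is a beam. A beam spans the tops of two stools. The clear span between the two stools is 1140 mm.

Second stool starts at x = 1472; first ends at x = 332; clear span = 1472 − 332 = 1140 mm.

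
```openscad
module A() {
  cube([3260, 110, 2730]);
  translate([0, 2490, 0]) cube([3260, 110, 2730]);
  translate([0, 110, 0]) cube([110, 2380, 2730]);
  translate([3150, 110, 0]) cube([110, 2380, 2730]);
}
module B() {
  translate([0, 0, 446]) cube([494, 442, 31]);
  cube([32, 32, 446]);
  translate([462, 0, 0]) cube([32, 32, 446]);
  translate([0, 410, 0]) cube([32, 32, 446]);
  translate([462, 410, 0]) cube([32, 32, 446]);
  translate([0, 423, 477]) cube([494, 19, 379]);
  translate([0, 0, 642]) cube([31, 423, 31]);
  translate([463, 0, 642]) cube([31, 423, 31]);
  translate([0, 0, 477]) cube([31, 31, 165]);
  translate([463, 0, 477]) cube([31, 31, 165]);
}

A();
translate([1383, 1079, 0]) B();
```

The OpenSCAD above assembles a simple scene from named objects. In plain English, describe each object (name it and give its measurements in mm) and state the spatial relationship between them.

A is the wall frame of a small rectangular building: four walls, each 2730 mm tall and 110 mm thick, enclosing a footprint 3260 mm (x) by 2600 mm (y) outside-to-outside, with no floor or roof. The front and back walls (the −y and +y sides) span the full width; the two side walls fit between them.

B is a chair. The seat is a 494×442×31 mm slab with its top at z = 477 mm, on four 32×32 mm corner legs (flush with the seat edges, standing on z = 0). A flat backrest 19 mm thick, 379 mm tall, spans the full seat width and rises from the seat top along its +y edge, rear face flush with the rear of the seat. Two armrests of 31×31 mm section run along each side from the seat's front edge to the front of the backrest, top faces 196 mm above the seat top and outer faces flush with the seat's x-edges; a 31×31 mm post under the front of each armrest stands on the seat at the front corner.

The chair sits inside the house frame, centred.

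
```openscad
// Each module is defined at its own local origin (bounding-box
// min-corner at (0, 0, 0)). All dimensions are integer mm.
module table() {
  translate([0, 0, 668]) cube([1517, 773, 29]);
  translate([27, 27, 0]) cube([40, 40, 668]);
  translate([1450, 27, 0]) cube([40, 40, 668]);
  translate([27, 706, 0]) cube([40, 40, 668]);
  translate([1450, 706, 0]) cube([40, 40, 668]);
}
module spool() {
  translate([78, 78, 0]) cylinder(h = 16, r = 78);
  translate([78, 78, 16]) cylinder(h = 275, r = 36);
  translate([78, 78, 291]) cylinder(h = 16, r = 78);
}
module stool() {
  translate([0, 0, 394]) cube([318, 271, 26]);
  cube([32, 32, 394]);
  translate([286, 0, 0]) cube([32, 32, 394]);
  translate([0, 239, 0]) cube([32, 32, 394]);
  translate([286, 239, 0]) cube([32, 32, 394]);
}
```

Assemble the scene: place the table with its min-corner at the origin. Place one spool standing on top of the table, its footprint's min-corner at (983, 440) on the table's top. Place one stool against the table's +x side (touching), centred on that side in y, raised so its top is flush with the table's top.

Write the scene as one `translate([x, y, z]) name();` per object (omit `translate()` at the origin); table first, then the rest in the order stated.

table();
translate([983, 440, 697]) spool();
translate([1517, 251, 277]) stool();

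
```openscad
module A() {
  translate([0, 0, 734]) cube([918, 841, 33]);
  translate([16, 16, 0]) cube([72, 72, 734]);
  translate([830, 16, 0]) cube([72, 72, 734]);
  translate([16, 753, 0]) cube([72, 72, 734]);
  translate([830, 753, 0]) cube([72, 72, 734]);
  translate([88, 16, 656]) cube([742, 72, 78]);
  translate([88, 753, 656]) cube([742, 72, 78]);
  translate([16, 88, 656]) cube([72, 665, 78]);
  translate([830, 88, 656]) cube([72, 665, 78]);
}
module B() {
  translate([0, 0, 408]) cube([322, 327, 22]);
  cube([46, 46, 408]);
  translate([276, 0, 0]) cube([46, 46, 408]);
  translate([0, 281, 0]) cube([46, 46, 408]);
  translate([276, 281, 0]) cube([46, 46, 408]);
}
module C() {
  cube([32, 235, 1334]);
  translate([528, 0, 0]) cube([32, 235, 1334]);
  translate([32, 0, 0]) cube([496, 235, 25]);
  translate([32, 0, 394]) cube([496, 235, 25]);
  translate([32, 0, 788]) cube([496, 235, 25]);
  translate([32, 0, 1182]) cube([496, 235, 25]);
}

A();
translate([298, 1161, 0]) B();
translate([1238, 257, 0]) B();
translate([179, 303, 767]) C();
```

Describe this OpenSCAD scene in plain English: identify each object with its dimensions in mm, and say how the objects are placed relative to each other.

A is a table with a 918×841 mm rectangular top, 33 mm thick, top surface at z = 767 mm, supported by four 72×72 mm square legs, each inset 16 mm from the nearest pair of top edges, running from the floor. Four apron rails, 72 mm thick and 78 mm tall, run between adjacent legs with their top edges flush with the underside of the top and their outer faces flush with the legs' outer faces.

B is a simple wooden stool: a rectangular seat 322 mm (x) by 327 mm (y), 22 mm thick, top face at z = 430 mm, on four square legs, each 46×46 mm in cross-section. The legs rest on z = 0, each flush with a corner of the seat.

C is a bookshelf 560 mm wide overall, 235 mm deep and 1334 mm tall. The two sides are 32 mm thick vertical panels. 4 horizontal shelves of 25 mm thickness span between the inner faces of the sides; the lowest shelf sits on the floor and shelves are stacked with a clear vertical gap of 369 mm between each pair.

Two stools sit around the table at the +y, +x sides. The bookshelf is on top of the table, centred.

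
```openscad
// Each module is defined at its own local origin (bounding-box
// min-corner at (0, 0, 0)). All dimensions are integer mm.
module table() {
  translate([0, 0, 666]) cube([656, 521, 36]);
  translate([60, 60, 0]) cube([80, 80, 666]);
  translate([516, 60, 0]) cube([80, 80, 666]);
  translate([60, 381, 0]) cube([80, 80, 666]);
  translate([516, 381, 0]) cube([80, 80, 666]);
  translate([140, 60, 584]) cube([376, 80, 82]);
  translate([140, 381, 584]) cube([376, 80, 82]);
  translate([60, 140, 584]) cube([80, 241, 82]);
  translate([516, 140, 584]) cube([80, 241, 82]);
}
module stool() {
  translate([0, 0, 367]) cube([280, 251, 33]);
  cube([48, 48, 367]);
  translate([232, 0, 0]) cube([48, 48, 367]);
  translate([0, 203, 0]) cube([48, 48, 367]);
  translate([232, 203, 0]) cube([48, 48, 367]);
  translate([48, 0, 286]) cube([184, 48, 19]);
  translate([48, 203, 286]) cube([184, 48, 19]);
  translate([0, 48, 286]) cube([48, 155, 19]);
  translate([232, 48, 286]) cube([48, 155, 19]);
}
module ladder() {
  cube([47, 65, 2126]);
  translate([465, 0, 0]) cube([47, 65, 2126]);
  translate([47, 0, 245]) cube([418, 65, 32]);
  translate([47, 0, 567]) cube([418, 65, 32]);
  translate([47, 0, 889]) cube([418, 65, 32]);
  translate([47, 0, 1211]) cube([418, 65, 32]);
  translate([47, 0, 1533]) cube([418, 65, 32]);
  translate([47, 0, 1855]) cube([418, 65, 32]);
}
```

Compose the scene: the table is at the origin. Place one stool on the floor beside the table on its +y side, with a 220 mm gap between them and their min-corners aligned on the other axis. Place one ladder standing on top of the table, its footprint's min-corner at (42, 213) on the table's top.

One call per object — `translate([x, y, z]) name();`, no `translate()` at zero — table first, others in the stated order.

table();
translate([0, 741, 0]) stool();
translate([42, 213, 702]) ladder();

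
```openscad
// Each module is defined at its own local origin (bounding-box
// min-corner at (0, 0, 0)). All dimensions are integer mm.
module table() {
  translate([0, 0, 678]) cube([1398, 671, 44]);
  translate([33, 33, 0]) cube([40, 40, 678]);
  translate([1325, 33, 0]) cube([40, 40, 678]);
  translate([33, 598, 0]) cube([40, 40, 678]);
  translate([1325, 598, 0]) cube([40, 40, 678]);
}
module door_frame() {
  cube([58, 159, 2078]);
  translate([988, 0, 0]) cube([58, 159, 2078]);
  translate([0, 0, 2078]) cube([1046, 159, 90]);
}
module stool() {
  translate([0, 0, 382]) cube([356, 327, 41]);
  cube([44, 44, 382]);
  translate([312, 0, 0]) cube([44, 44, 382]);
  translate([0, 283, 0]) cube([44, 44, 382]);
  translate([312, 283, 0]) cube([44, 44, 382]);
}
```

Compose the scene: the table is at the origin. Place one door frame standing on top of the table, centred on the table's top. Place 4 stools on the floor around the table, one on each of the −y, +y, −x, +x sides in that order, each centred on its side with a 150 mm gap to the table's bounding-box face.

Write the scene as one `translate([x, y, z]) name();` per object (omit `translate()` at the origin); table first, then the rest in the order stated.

table();
translate([176, 256, 722]) door_frame();
translate([521, -477, 0]) stool();
translate([521, 821, 0]) stool();
translate([-506, 172, 0]) stool();
translate([1548, 172, 0]) stool();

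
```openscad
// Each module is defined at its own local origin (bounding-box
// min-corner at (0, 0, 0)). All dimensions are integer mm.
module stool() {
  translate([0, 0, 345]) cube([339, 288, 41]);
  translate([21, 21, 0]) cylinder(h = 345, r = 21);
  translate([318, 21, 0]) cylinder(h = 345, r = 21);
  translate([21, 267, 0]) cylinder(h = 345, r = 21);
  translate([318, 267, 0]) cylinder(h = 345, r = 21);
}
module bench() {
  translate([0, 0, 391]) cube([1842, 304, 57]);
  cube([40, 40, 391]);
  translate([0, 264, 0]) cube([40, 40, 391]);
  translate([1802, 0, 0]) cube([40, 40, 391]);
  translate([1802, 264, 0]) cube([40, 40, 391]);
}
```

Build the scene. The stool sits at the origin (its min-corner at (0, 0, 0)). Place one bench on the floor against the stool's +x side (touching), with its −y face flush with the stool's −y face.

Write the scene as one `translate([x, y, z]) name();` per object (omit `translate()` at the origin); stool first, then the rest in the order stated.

stool();
translate([339, 0, 0]) bench();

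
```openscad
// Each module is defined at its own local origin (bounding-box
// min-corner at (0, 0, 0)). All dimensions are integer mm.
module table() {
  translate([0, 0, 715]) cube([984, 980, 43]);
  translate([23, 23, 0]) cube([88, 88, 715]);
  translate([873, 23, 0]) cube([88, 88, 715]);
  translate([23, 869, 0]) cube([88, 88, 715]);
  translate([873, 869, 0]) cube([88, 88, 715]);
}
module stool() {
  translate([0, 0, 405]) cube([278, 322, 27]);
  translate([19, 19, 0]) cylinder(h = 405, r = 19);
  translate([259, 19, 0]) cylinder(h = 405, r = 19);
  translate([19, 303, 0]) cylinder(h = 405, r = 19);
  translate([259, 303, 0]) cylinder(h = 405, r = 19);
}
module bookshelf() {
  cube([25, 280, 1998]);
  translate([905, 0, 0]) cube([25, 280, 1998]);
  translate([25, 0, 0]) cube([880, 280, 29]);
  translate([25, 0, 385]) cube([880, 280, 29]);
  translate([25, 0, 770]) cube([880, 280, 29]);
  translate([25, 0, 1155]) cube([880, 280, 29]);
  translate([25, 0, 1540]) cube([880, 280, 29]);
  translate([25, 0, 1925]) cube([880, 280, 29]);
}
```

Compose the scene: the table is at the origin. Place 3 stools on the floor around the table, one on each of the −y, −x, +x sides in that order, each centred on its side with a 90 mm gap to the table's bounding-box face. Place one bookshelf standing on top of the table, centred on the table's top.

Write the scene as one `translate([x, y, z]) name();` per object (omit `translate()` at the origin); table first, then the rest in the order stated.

table();
translate([353, -412, 0]) stool();
translate([-368, 329, 0]) stool();
translate([1074, 329, 0]) stool();
translate([27, 350, 758]) bookshelf();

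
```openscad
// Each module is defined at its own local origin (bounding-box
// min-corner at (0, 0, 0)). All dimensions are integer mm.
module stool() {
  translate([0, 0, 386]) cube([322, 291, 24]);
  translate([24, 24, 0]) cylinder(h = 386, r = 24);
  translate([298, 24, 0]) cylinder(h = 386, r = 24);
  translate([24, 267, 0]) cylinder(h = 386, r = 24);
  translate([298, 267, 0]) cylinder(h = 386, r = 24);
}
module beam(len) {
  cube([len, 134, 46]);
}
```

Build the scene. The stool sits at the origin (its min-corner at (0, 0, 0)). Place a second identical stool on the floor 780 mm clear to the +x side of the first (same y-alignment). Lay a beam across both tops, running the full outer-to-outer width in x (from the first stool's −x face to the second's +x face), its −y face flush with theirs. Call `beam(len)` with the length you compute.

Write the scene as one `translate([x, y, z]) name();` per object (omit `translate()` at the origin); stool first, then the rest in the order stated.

stool();
translate([1102, 0, 0]) stool();
translate([0, 0, 410]) beam(1424);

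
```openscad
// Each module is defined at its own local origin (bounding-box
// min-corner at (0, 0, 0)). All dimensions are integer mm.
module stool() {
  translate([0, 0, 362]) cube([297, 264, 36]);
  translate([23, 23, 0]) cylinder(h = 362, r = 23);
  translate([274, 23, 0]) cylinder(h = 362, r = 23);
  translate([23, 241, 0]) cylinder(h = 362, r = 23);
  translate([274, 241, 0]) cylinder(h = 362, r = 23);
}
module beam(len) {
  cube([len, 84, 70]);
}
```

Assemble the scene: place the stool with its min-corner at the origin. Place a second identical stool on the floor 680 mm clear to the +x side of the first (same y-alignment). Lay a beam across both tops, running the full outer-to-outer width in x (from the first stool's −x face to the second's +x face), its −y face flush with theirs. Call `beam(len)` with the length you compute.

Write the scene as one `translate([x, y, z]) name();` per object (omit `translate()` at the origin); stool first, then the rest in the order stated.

stool();
translate([977, 0, 0]) stool();
translate([0, 0, 398]) beam(1274);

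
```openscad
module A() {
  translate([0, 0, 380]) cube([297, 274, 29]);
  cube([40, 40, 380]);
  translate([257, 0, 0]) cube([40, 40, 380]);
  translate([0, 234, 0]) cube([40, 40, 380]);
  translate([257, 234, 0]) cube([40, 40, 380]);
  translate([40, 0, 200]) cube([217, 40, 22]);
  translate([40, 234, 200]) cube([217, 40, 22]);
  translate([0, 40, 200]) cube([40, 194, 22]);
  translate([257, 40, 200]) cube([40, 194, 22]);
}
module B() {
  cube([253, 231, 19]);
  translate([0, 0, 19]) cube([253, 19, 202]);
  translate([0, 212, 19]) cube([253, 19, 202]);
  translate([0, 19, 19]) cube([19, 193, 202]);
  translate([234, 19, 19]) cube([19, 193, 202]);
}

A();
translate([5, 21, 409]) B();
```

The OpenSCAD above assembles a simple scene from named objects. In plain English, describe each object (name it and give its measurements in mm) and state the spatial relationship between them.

A is a four-legged stool. The seat is a 297×274×29 mm slab whose top surface is at z = 409 mm; four square legs, each 40×40 mm in cross-section, run from the floor (z = 0) to the underside of the seat, each flush with a corner of the seat. Four stretchers, 40 mm wide and 22 mm tall, connect adjacent legs with their undersides at z = 200 mm, each running between the inner faces of the legs it joins and aligned with the legs' outer faces on the other axis.

B is an open storage box with external size 253×231×221 mm and wall thickness 19 mm (the base is also 19 mm thick). The base covers the whole footprint; the four walls stand on the base, with the y-facing walls full-width and the x-facing walls fitting between their inner faces.

The open box is on top of the stool.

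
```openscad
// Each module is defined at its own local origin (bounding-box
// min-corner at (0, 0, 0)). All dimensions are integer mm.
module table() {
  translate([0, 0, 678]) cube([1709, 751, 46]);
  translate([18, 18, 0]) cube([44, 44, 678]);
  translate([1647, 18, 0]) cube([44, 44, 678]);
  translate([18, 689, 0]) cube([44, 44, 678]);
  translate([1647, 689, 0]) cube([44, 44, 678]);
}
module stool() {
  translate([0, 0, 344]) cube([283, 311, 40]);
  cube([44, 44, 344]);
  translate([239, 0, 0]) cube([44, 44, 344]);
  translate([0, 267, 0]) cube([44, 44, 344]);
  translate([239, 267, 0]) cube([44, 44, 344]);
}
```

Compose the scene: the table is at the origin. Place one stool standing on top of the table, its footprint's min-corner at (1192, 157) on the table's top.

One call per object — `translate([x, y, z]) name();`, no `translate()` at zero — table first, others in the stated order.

table();
translate([1192, 157, 724]) stool();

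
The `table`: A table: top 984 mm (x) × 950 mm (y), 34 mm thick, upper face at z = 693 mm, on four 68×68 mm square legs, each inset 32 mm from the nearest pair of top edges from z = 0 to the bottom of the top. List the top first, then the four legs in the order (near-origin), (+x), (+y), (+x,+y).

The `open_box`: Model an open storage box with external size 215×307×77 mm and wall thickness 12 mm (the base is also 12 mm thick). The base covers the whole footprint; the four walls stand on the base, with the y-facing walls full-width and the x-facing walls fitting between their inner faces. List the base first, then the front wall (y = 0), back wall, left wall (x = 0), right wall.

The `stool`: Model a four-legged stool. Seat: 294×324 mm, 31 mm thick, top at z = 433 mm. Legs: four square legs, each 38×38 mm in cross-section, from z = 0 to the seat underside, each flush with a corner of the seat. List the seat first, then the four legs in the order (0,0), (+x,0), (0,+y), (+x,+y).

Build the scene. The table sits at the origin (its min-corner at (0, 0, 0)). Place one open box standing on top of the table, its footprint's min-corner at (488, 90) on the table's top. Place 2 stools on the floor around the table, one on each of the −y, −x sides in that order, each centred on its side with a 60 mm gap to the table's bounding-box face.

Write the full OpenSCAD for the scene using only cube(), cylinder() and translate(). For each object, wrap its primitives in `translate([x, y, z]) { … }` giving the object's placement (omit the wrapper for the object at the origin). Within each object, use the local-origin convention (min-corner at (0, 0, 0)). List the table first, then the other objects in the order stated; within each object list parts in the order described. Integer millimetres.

translate([0, 0, 659]) cube([984, 950, 34]);
translate([32, 32, 0]) cube([68, 68, 659]);
translate([884, 32, 0]) cube([68, 68, 659]);
translate([32, 850, 0]) cube([68, 68, 659]);
translate([884, 850, 0]) cube([68, 68, 659]);
translate([488, 90, 693]) {
  cube([215, 307, 12]);
  translate([0, 0, 12]) cube([215, 12, 65]);
  translate([0, 295, 12]) cube([215, 12, 65]);
  translate([0, 12, 12]) cube([12, 283, 65]);
  translate([203, 12, 12]) cube([12, 283, 65]);
}
translate([345, -384, 0]) {
  translate([0, 0, 402]) cube([294, 324, 31]);
  cube([38, 38, 402]);
  translate([256, 0, 0]) cube([38, 38, 402]);
  translate([0, 286, 0]) cube([38, 38, 402]);
  translate([256, 286, 0]) cube([38, 38, 402]);
}
translate([-354, 313, 0]) {
  translate([0, 0, 402]) cube([294, 324, 31]);
  cube([38, 38, 402]);
  translate([256, 0, 0]) cube([38, 38, 402]);
  translate([0, 286, 0]) cube([38, 38, 402]);
  translate([256, 286, 0]) cube([38, 38, 402]);
}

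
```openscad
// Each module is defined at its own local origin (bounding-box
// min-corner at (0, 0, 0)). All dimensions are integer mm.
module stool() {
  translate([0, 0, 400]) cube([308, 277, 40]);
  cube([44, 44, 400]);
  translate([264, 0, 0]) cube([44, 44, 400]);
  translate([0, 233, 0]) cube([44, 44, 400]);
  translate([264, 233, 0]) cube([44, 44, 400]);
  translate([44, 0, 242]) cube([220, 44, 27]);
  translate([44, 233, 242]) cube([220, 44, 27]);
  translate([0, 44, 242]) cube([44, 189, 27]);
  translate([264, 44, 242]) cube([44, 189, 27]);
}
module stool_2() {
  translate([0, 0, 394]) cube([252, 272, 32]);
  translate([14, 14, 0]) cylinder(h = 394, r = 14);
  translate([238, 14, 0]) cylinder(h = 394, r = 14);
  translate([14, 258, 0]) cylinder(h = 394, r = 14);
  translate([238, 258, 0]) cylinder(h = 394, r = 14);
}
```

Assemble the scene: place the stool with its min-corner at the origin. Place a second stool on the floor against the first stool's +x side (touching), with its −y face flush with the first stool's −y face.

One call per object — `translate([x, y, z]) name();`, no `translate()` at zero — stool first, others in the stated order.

stool();
translate([308, 0, 0]) stool_2();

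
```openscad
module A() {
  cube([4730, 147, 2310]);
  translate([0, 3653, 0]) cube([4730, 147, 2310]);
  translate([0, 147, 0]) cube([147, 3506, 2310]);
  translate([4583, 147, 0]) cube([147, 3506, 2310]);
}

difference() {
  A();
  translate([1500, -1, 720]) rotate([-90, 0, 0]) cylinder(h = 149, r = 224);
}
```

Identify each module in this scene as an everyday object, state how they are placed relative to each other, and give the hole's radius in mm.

The subtracted cylinder has r = 224 mm.

A is a house frame. The house frame has a circular hole through its front wall. The hole's radius is 224 mm.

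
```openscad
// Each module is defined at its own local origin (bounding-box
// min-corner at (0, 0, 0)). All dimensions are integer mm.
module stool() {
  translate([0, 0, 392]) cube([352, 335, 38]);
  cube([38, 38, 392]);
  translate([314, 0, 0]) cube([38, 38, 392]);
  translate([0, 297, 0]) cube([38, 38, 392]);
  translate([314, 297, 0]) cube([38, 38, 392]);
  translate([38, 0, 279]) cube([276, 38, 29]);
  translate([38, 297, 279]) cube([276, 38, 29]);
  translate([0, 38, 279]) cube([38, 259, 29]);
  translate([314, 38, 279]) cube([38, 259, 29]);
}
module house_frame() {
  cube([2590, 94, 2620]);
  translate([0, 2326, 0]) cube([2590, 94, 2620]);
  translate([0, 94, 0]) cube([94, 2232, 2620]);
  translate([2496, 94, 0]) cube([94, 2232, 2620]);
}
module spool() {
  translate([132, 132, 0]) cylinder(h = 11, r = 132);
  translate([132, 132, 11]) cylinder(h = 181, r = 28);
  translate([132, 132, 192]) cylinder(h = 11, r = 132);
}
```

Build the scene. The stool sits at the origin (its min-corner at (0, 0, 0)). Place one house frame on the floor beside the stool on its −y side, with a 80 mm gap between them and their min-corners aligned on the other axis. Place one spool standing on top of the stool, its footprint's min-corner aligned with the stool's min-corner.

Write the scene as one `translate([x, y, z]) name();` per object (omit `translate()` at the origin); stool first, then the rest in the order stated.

stool();
translate([0, -2500, 0]) house_frame();
translate([0, 0, 430]) spool();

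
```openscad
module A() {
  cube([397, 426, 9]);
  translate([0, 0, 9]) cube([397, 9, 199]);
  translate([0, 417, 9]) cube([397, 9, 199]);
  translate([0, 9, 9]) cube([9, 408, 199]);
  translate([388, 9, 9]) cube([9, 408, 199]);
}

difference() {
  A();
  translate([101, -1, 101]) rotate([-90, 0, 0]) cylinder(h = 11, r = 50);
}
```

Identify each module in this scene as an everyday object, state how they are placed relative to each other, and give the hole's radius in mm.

The subtracted cylinder has r = 50 mm.

A is an open box. The open box has a circular hole through its front wall. The hole's radius is 50 mm.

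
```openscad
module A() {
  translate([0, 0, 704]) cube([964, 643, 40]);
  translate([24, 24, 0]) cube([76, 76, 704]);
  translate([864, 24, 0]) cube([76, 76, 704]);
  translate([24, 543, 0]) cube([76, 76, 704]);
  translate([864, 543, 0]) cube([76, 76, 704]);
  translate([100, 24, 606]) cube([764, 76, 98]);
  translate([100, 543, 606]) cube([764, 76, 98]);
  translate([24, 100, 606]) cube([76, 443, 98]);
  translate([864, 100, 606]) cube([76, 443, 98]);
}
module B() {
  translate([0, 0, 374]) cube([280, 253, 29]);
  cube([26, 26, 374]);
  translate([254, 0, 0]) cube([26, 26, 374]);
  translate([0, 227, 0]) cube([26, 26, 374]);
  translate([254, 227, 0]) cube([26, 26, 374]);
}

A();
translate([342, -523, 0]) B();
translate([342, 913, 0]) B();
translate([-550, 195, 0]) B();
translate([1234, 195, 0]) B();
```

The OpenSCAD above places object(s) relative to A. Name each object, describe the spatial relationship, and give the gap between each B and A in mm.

Each stool's nearest face is 270 mm from the table's bounding box.

A is a table. B is a stool. Four stools sit around the table at the −y, +y, −x, +x sides. The gap between each stool and the table is 270 mm.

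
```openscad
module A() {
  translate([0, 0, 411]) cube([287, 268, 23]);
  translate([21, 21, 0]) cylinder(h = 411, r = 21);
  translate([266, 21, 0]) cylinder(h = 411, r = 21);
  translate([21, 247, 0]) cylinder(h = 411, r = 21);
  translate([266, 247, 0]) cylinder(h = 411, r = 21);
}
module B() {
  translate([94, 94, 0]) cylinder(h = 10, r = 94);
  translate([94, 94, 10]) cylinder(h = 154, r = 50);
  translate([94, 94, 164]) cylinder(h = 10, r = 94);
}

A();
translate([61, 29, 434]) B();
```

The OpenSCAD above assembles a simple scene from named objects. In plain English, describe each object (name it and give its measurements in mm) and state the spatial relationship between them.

A is a four-legged stool. The seat is 287×268 mm, 23 mm thick, top at z = 434 mm. It stands on four round legs, each 42 mm in diameter, from z = 0 to the seat underside, each leg's axis is inset half a diameter from the nearest pair of seat edges (so the leg's bounding box is flush with the corner).

B is a spool: two coaxial disc flanges of radius 94 mm and thickness 10 mm, joined by a core cylinder of radius 50 mm and height 154 mm. The lower flange rests on z = 0 and the three cylinders share a vertical axis.

The spool is on top of the stool.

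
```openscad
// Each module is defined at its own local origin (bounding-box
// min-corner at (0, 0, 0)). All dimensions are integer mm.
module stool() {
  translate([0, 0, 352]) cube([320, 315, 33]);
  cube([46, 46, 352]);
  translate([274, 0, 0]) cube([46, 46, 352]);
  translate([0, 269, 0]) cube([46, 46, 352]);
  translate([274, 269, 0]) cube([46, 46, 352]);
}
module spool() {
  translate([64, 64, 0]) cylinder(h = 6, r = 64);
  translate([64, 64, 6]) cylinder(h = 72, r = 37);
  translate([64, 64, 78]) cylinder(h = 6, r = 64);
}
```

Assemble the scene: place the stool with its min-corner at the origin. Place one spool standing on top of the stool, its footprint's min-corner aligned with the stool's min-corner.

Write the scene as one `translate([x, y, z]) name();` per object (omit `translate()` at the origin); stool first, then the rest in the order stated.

stool();
translate([0, 0, 385]) spool();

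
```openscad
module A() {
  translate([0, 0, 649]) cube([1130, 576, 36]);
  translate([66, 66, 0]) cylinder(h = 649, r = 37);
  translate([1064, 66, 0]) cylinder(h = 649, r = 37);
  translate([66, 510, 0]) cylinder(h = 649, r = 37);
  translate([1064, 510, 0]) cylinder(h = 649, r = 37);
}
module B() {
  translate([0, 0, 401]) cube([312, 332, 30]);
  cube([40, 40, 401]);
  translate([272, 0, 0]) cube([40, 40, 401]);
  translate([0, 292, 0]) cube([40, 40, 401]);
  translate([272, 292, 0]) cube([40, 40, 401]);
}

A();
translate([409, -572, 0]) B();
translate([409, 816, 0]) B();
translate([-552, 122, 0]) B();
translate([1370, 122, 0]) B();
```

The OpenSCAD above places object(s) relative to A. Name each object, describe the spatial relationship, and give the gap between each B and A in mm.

A is a table. B is a stool. Four stools sit around the table at the −y, +y, −x, +x sides. The gap between each stool and the table is 240 mm.

Each stool's nearest face is 240 mm from the table's bounding box.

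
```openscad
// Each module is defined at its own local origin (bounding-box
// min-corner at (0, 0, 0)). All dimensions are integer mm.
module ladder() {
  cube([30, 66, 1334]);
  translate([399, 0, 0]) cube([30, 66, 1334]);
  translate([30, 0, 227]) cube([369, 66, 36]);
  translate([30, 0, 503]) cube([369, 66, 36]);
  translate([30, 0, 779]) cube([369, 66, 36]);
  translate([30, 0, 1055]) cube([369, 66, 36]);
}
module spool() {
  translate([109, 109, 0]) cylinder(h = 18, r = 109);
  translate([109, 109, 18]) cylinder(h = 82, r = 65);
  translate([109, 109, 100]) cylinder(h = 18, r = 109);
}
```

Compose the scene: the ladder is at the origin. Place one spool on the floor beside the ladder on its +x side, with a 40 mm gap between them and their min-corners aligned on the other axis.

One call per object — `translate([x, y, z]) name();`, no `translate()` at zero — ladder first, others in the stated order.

ladder();
translate([469, 0, 0]) spool();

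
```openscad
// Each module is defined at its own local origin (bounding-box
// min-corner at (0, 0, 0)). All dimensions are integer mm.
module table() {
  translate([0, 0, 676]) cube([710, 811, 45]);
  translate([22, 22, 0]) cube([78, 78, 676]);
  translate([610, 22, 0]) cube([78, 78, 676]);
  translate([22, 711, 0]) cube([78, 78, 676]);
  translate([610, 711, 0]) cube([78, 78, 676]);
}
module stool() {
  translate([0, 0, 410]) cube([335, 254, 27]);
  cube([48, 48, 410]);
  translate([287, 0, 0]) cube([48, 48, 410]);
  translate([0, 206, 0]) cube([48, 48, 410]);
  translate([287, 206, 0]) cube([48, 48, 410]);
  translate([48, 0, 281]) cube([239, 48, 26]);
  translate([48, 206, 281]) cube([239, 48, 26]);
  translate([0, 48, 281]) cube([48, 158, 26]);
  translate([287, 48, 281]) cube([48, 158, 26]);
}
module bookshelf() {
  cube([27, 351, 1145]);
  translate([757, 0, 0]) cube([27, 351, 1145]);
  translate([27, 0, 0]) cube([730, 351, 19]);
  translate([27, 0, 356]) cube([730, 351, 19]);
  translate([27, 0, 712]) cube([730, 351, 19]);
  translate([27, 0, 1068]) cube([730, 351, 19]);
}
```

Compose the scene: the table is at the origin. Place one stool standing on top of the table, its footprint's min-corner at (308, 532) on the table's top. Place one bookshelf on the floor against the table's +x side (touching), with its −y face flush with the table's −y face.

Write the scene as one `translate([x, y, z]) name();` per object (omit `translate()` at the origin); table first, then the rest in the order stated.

table();
translate([308, 532, 721]) stool();
translate([710, 0, 0]) bookshelf();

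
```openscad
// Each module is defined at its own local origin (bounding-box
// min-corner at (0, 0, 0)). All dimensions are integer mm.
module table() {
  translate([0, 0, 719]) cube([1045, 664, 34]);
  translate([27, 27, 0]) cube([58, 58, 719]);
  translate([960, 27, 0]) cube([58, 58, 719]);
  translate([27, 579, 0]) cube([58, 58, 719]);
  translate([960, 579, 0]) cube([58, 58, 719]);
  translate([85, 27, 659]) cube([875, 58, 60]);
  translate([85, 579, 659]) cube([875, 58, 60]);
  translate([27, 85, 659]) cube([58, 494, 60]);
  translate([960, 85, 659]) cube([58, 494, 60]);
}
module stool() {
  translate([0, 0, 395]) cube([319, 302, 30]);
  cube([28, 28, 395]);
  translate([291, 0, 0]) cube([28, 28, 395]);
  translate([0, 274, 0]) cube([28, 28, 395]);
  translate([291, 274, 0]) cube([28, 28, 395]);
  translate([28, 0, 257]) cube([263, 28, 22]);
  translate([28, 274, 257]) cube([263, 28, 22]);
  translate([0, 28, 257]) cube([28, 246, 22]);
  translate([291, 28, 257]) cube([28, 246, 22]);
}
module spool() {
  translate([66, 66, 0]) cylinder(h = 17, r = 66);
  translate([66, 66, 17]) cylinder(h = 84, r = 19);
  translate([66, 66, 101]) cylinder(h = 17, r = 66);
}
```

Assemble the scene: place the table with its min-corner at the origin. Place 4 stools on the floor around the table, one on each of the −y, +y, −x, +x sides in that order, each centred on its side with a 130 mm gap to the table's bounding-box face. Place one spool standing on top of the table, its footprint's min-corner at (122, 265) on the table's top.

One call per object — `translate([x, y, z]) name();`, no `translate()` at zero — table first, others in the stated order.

table();
translate([363, -432, 0]) stool();
translate([363, 794, 0]) stool();
translate([-449, 181, 0]) stool();
translate([1175, 181, 0]) stool();
translate([122, 265, 753]) spool();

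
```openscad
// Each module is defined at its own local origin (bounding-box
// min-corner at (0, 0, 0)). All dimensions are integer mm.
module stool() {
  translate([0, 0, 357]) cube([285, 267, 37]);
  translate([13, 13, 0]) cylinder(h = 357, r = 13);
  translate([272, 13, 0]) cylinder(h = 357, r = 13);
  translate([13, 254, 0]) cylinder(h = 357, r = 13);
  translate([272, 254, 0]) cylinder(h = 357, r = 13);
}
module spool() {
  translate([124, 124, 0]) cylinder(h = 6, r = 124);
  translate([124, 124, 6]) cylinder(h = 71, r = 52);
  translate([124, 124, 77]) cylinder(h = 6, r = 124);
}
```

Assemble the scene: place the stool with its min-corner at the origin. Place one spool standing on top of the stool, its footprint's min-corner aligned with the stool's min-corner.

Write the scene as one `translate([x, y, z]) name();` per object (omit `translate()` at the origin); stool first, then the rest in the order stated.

stool();
translate([0, 0, 394]) spool();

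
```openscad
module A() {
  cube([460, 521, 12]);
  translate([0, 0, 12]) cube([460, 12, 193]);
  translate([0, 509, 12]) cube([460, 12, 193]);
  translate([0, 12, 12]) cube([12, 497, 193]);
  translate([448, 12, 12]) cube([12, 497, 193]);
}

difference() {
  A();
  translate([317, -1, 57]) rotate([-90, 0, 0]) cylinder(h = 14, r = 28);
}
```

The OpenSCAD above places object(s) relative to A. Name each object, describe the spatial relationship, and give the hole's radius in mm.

The subtracted cylinder has r = 28 mm.

A is an open box. The open box has a circular hole through its front wall. The hole's radius is 28 mm.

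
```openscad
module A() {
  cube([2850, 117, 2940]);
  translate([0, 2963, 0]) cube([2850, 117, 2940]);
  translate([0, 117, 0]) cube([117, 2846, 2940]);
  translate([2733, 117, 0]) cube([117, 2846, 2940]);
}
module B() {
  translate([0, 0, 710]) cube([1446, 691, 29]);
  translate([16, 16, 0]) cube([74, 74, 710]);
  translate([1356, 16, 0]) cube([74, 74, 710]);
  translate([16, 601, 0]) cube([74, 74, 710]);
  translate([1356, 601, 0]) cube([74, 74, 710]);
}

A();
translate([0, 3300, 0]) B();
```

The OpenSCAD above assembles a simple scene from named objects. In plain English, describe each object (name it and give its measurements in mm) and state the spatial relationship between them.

A is the wall frame of a small rectangular building: four walls, each 2940 mm tall and 117 mm thick, enclosing a footprint 2850 mm (x) by 3080 mm (y) outside-to-outside, with no floor or roof. The front and back walls (the −y and +y sides) span the full width; the two side walls fit between them.

B is a rectangular dining table. The top is 1446×691×29 mm with its upper surface at z = 739 mm. It stands on four 74×74 mm square legs, each inset 16 mm from the nearest pair of top edges, running from the floor to the underside of the top.

The table is on the floor beside the house frame on its +y side.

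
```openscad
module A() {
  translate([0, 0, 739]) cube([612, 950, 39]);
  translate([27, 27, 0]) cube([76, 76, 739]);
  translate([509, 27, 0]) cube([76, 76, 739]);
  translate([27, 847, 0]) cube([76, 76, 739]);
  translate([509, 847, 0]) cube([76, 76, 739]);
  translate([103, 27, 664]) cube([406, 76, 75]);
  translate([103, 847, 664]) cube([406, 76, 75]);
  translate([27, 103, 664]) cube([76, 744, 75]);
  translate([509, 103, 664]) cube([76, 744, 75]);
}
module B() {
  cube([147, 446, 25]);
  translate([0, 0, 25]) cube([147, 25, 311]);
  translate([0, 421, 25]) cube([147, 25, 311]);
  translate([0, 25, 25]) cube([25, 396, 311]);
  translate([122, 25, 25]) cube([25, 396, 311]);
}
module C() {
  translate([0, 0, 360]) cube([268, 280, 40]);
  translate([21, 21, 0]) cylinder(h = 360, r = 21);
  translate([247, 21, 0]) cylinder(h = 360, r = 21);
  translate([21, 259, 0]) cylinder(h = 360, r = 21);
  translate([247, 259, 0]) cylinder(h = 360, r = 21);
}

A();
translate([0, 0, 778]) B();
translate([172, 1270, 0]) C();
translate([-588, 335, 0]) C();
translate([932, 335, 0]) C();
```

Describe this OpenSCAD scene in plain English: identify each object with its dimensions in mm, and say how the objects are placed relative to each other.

A is a rectangular dining table. The top is 612×950×39 mm with its upper surface at z = 778 mm. It stands on four 76×76 mm square legs, each inset 27 mm from the nearest pair of top edges, running from the floor to the underside of the top. Four apron rails, 76 mm thick and 75 mm tall, run between adjacent legs with their top edges flush with the underside of the top and their outer faces flush with the legs' outer faces.

B is an open storage box with external size 147×446×336 mm and wall thickness 25 mm (the base is also 25 mm thick). The base covers the whole footprint; the four walls stand on the base, with the y-facing walls full-width and the x-facing walls fitting between their inner faces.

C is a four-legged stool. The seat is 268×280 mm, 40 mm thick, top at z = 400 mm. It stands on four round legs, each 42 mm in diameter, from z = 0 to the seat underside, each leg's axis is inset half a diameter from the nearest pair of seat edges (so the leg's bounding box is flush with the corner).

The open box is on top of the table. Three stools sit around the table at the +y, −x, +x sides.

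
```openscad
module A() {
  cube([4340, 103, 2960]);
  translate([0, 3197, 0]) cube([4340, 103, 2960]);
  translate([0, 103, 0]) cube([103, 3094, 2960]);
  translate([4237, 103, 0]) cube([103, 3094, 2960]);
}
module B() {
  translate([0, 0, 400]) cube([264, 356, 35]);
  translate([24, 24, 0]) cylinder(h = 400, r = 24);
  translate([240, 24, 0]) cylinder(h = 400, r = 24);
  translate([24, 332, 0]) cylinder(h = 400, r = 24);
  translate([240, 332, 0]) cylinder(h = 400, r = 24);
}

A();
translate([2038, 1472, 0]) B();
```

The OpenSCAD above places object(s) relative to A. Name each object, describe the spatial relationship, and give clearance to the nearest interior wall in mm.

A is a house frame. B is a stool. The stool sits inside the house frame, centred. The clearance to the nearest interior wall is 1369 mm.

Clearances: x = 1935, y = 1369; minimum 1369 mm.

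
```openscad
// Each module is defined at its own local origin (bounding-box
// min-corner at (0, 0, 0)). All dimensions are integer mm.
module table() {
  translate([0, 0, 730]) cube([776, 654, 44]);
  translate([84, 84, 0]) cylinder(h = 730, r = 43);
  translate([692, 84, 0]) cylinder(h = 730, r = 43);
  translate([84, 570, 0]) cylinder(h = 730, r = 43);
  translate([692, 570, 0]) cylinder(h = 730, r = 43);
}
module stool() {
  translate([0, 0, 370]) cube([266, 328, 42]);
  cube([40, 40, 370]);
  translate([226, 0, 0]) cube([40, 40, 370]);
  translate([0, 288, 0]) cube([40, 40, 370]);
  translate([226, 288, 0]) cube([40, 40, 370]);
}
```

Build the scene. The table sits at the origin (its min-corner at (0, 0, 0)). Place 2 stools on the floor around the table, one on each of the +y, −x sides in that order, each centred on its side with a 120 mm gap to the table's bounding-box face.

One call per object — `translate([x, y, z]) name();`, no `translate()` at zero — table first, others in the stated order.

table();
translate([255, 774, 0]) stool();
translate([-386, 163, 0]) stool();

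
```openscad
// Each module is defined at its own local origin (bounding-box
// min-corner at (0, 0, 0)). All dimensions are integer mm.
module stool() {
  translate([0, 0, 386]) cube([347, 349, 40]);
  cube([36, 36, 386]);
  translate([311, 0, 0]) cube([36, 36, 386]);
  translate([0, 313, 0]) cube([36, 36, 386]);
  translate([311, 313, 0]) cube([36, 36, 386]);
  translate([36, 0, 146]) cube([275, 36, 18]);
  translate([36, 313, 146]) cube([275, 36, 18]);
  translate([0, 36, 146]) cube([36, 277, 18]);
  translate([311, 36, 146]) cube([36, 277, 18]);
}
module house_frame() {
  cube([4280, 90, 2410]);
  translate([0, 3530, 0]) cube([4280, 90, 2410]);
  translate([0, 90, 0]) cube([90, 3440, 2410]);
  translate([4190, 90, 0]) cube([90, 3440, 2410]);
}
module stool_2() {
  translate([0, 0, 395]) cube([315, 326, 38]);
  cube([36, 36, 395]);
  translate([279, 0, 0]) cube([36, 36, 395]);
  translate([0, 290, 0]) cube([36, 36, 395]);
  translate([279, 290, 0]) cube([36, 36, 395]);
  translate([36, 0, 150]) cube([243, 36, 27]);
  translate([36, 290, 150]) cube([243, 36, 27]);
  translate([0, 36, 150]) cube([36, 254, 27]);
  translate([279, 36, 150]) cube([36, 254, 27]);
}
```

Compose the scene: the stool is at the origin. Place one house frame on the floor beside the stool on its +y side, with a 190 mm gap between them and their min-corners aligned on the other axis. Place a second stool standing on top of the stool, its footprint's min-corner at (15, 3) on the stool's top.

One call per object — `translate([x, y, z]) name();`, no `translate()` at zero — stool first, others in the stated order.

stool();
translate([0, 539, 0]) house_frame();
translate([15, 3, 426]) stool_2();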